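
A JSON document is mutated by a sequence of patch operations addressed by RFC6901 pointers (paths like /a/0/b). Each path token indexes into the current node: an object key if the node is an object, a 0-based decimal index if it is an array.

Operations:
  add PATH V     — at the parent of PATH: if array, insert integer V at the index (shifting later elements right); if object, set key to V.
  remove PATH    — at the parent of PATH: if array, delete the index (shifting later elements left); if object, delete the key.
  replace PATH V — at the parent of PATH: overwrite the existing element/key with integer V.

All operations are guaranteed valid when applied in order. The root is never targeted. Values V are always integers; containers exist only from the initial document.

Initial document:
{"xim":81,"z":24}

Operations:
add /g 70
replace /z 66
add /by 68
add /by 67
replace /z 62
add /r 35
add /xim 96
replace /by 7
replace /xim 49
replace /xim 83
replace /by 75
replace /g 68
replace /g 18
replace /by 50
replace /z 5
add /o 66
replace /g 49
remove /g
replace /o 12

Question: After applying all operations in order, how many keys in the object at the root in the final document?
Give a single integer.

Answer: 5

Derivation:
After op 1 (add /g 70): {"g":70,"xim":81,"z":24}
After op 2 (replace /z 66): {"g":70,"xim":81,"z":66}
After op 3 (add /by 68): {"by":68,"g":70,"xim":81,"z":66}
After op 4 (add /by 67): {"by":67,"g":70,"xim":81,"z":66}
After op 5 (replace /z 62): {"by":67,"g":70,"xim":81,"z":62}
After op 6 (add /r 35): {"by":67,"g":70,"r":35,"xim":81,"z":62}
After op 7 (add /xim 96): {"by":67,"g":70,"r":35,"xim":96,"z":62}
After op 8 (replace /by 7): {"by":7,"g":70,"r":35,"xim":96,"z":62}
After op 9 (replace /xim 49): {"by":7,"g":70,"r":35,"xim":49,"z":62}
After op 10 (replace /xim 83): {"by":7,"g":70,"r":35,"xim":83,"z":62}
After op 11 (replace /by 75): {"by":75,"g":70,"r":35,"xim":83,"z":62}
After op 12 (replace /g 68): {"by":75,"g":68,"r":35,"xim":83,"z":62}
After op 13 (replace /g 18): {"by":75,"g":18,"r":35,"xim":83,"z":62}
After op 14 (replace /by 50): {"by":50,"g":18,"r":35,"xim":83,"z":62}
After op 15 (replace /z 5): {"by":50,"g":18,"r":35,"xim":83,"z":5}
After op 16 (add /o 66): {"by":50,"g":18,"o":66,"r":35,"xim":83,"z":5}
After op 17 (replace /g 49): {"by":50,"g":49,"o":66,"r":35,"xim":83,"z":5}
After op 18 (remove /g): {"by":50,"o":66,"r":35,"xim":83,"z":5}
After op 19 (replace /o 12): {"by":50,"o":12,"r":35,"xim":83,"z":5}
Size at the root: 5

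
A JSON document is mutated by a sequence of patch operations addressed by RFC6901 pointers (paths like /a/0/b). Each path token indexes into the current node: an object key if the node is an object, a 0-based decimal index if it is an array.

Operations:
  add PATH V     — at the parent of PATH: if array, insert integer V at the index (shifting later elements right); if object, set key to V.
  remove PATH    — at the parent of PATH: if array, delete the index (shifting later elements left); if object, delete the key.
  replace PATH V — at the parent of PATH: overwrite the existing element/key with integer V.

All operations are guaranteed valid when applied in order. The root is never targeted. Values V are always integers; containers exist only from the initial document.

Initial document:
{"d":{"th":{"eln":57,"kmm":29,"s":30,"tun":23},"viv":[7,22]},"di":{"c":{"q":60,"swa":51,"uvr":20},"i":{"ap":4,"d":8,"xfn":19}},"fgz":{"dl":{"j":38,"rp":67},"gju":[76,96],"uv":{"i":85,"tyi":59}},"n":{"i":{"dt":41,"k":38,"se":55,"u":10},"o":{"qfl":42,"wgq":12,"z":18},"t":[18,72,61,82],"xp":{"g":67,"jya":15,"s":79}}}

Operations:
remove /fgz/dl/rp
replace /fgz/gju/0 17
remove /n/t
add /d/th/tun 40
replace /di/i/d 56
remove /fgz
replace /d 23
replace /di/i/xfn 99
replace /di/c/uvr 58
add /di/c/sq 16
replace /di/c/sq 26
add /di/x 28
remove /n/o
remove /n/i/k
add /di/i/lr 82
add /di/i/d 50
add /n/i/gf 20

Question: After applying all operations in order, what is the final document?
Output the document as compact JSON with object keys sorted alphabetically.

After op 1 (remove /fgz/dl/rp): {"d":{"th":{"eln":57,"kmm":29,"s":30,"tun":23},"viv":[7,22]},"di":{"c":{"q":60,"swa":51,"uvr":20},"i":{"ap":4,"d":8,"xfn":19}},"fgz":{"dl":{"j":38},"gju":[76,96],"uv":{"i":85,"tyi":59}},"n":{"i":{"dt":41,"k":38,"se":55,"u":10},"o":{"qfl":42,"wgq":12,"z":18},"t":[18,72,61,82],"xp":{"g":67,"jya":15,"s":79}}}
After op 2 (replace /fgz/gju/0 17): {"d":{"th":{"eln":57,"kmm":29,"s":30,"tun":23},"viv":[7,22]},"di":{"c":{"q":60,"swa":51,"uvr":20},"i":{"ap":4,"d":8,"xfn":19}},"fgz":{"dl":{"j":38},"gju":[17,96],"uv":{"i":85,"tyi":59}},"n":{"i":{"dt":41,"k":38,"se":55,"u":10},"o":{"qfl":42,"wgq":12,"z":18},"t":[18,72,61,82],"xp":{"g":67,"jya":15,"s":79}}}
After op 3 (remove /n/t): {"d":{"th":{"eln":57,"kmm":29,"s":30,"tun":23},"viv":[7,22]},"di":{"c":{"q":60,"swa":51,"uvr":20},"i":{"ap":4,"d":8,"xfn":19}},"fgz":{"dl":{"j":38},"gju":[17,96],"uv":{"i":85,"tyi":59}},"n":{"i":{"dt":41,"k":38,"se":55,"u":10},"o":{"qfl":42,"wgq":12,"z":18},"xp":{"g":67,"jya":15,"s":79}}}
After op 4 (add /d/th/tun 40): {"d":{"th":{"eln":57,"kmm":29,"s":30,"tun":40},"viv":[7,22]},"di":{"c":{"q":60,"swa":51,"uvr":20},"i":{"ap":4,"d":8,"xfn":19}},"fgz":{"dl":{"j":38},"gju":[17,96],"uv":{"i":85,"tyi":59}},"n":{"i":{"dt":41,"k":38,"se":55,"u":10},"o":{"qfl":42,"wgq":12,"z":18},"xp":{"g":67,"jya":15,"s":79}}}
After op 5 (replace /di/i/d 56): {"d":{"th":{"eln":57,"kmm":29,"s":30,"tun":40},"viv":[7,22]},"di":{"c":{"q":60,"swa":51,"uvr":20},"i":{"ap":4,"d":56,"xfn":19}},"fgz":{"dl":{"j":38},"gju":[17,96],"uv":{"i":85,"tyi":59}},"n":{"i":{"dt":41,"k":38,"se":55,"u":10},"o":{"qfl":42,"wgq":12,"z":18},"xp":{"g":67,"jya":15,"s":79}}}
After op 6 (remove /fgz): {"d":{"th":{"eln":57,"kmm":29,"s":30,"tun":40},"viv":[7,22]},"di":{"c":{"q":60,"swa":51,"uvr":20},"i":{"ap":4,"d":56,"xfn":19}},"n":{"i":{"dt":41,"k":38,"se":55,"u":10},"o":{"qfl":42,"wgq":12,"z":18},"xp":{"g":67,"jya":15,"s":79}}}
After op 7 (replace /d 23): {"d":23,"di":{"c":{"q":60,"swa":51,"uvr":20},"i":{"ap":4,"d":56,"xfn":19}},"n":{"i":{"dt":41,"k":38,"se":55,"u":10},"o":{"qfl":42,"wgq":12,"z":18},"xp":{"g":67,"jya":15,"s":79}}}
After op 8 (replace /di/i/xfn 99): {"d":23,"di":{"c":{"q":60,"swa":51,"uvr":20},"i":{"ap":4,"d":56,"xfn":99}},"n":{"i":{"dt":41,"k":38,"se":55,"u":10},"o":{"qfl":42,"wgq":12,"z":18},"xp":{"g":67,"jya":15,"s":79}}}
After op 9 (replace /di/c/uvr 58): {"d":23,"di":{"c":{"q":60,"swa":51,"uvr":58},"i":{"ap":4,"d":56,"xfn":99}},"n":{"i":{"dt":41,"k":38,"se":55,"u":10},"o":{"qfl":42,"wgq":12,"z":18},"xp":{"g":67,"jya":15,"s":79}}}
After op 10 (add /di/c/sq 16): {"d":23,"di":{"c":{"q":60,"sq":16,"swa":51,"uvr":58},"i":{"ap":4,"d":56,"xfn":99}},"n":{"i":{"dt":41,"k":38,"se":55,"u":10},"o":{"qfl":42,"wgq":12,"z":18},"xp":{"g":67,"jya":15,"s":79}}}
After op 11 (replace /di/c/sq 26): {"d":23,"di":{"c":{"q":60,"sq":26,"swa":51,"uvr":58},"i":{"ap":4,"d":56,"xfn":99}},"n":{"i":{"dt":41,"k":38,"se":55,"u":10},"o":{"qfl":42,"wgq":12,"z":18},"xp":{"g":67,"jya":15,"s":79}}}
After op 12 (add /di/x 28): {"d":23,"di":{"c":{"q":60,"sq":26,"swa":51,"uvr":58},"i":{"ap":4,"d":56,"xfn":99},"x":28},"n":{"i":{"dt":41,"k":38,"se":55,"u":10},"o":{"qfl":42,"wgq":12,"z":18},"xp":{"g":67,"jya":15,"s":79}}}
After op 13 (remove /n/o): {"d":23,"di":{"c":{"q":60,"sq":26,"swa":51,"uvr":58},"i":{"ap":4,"d":56,"xfn":99},"x":28},"n":{"i":{"dt":41,"k":38,"se":55,"u":10},"xp":{"g":67,"jya":15,"s":79}}}
After op 14 (remove /n/i/k): {"d":23,"di":{"c":{"q":60,"sq":26,"swa":51,"uvr":58},"i":{"ap":4,"d":56,"xfn":99},"x":28},"n":{"i":{"dt":41,"se":55,"u":10},"xp":{"g":67,"jya":15,"s":79}}}
After op 15 (add /di/i/lr 82): {"d":23,"di":{"c":{"q":60,"sq":26,"swa":51,"uvr":58},"i":{"ap":4,"d":56,"lr":82,"xfn":99},"x":28},"n":{"i":{"dt":41,"se":55,"u":10},"xp":{"g":67,"jya":15,"s":79}}}
After op 16 (add /di/i/d 50): {"d":23,"di":{"c":{"q":60,"sq":26,"swa":51,"uvr":58},"i":{"ap":4,"d":50,"lr":82,"xfn":99},"x":28},"n":{"i":{"dt":41,"se":55,"u":10},"xp":{"g":67,"jya":15,"s":79}}}
After op 17 (add /n/i/gf 20): {"d":23,"di":{"c":{"q":60,"sq":26,"swa":51,"uvr":58},"i":{"ap":4,"d":50,"lr":82,"xfn":99},"x":28},"n":{"i":{"dt":41,"gf":20,"se":55,"u":10},"xp":{"g":67,"jya":15,"s":79}}}

Answer: {"d":23,"di":{"c":{"q":60,"sq":26,"swa":51,"uvr":58},"i":{"ap":4,"d":50,"lr":82,"xfn":99},"x":28},"n":{"i":{"dt":41,"gf":20,"se":55,"u":10},"xp":{"g":67,"jya":15,"s":79}}}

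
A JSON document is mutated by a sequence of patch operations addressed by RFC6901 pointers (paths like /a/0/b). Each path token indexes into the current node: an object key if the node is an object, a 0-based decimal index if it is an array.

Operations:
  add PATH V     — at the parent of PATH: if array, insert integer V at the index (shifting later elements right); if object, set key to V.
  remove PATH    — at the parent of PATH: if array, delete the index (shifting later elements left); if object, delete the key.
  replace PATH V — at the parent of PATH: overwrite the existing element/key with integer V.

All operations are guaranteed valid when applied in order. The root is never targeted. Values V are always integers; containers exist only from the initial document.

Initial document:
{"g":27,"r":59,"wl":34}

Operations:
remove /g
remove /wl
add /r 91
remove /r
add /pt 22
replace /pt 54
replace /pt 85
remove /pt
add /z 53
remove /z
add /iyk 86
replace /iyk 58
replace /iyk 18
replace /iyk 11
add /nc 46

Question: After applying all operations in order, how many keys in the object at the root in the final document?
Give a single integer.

After op 1 (remove /g): {"r":59,"wl":34}
After op 2 (remove /wl): {"r":59}
After op 3 (add /r 91): {"r":91}
After op 4 (remove /r): {}
After op 5 (add /pt 22): {"pt":22}
After op 6 (replace /pt 54): {"pt":54}
After op 7 (replace /pt 85): {"pt":85}
After op 8 (remove /pt): {}
After op 9 (add /z 53): {"z":53}
After op 10 (remove /z): {}
After op 11 (add /iyk 86): {"iyk":86}
After op 12 (replace /iyk 58): {"iyk":58}
After op 13 (replace /iyk 18): {"iyk":18}
After op 14 (replace /iyk 11): {"iyk":11}
After op 15 (add /nc 46): {"iyk":11,"nc":46}
Size at the root: 2

Answer: 2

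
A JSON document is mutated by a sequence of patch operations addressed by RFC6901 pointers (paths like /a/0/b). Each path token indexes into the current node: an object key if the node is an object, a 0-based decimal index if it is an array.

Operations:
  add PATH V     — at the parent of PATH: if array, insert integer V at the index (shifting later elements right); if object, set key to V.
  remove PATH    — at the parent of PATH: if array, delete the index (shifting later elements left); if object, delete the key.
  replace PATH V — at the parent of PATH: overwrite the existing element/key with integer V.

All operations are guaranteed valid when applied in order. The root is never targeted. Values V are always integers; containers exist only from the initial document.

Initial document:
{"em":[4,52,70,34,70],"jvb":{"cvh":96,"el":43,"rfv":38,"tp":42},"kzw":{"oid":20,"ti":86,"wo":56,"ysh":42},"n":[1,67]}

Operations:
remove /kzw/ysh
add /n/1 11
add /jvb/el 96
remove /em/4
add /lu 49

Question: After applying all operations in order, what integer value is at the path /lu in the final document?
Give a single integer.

Answer: 49

Derivation:
After op 1 (remove /kzw/ysh): {"em":[4,52,70,34,70],"jvb":{"cvh":96,"el":43,"rfv":38,"tp":42},"kzw":{"oid":20,"ti":86,"wo":56},"n":[1,67]}
After op 2 (add /n/1 11): {"em":[4,52,70,34,70],"jvb":{"cvh":96,"el":43,"rfv":38,"tp":42},"kzw":{"oid":20,"ti":86,"wo":56},"n":[1,11,67]}
After op 3 (add /jvb/el 96): {"em":[4,52,70,34,70],"jvb":{"cvh":96,"el":96,"rfv":38,"tp":42},"kzw":{"oid":20,"ti":86,"wo":56},"n":[1,11,67]}
After op 4 (remove /em/4): {"em":[4,52,70,34],"jvb":{"cvh":96,"el":96,"rfv":38,"tp":42},"kzw":{"oid":20,"ti":86,"wo":56},"n":[1,11,67]}
After op 5 (add /lu 49): {"em":[4,52,70,34],"jvb":{"cvh":96,"el":96,"rfv":38,"tp":42},"kzw":{"oid":20,"ti":86,"wo":56},"lu":49,"n":[1,11,67]}
Value at /lu: 49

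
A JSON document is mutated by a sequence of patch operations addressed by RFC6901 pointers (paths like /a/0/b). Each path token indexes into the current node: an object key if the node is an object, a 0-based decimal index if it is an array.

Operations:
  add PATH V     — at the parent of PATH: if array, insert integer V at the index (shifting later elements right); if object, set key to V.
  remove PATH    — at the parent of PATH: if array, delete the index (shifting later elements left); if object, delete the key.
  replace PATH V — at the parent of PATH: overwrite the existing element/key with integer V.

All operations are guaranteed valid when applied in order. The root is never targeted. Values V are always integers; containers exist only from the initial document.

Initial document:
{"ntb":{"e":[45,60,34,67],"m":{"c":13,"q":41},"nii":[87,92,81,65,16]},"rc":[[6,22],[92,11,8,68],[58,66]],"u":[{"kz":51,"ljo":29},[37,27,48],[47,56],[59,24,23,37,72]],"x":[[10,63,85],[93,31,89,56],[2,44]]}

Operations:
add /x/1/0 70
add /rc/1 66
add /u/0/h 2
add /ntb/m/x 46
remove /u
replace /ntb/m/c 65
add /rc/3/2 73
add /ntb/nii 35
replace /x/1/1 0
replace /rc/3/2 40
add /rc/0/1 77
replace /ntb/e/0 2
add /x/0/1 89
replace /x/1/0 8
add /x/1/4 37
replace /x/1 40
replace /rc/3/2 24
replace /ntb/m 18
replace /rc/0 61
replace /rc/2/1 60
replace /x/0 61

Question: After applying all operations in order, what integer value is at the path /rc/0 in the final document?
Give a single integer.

After op 1 (add /x/1/0 70): {"ntb":{"e":[45,60,34,67],"m":{"c":13,"q":41},"nii":[87,92,81,65,16]},"rc":[[6,22],[92,11,8,68],[58,66]],"u":[{"kz":51,"ljo":29},[37,27,48],[47,56],[59,24,23,37,72]],"x":[[10,63,85],[70,93,31,89,56],[2,44]]}
After op 2 (add /rc/1 66): {"ntb":{"e":[45,60,34,67],"m":{"c":13,"q":41},"nii":[87,92,81,65,16]},"rc":[[6,22],66,[92,11,8,68],[58,66]],"u":[{"kz":51,"ljo":29},[37,27,48],[47,56],[59,24,23,37,72]],"x":[[10,63,85],[70,93,31,89,56],[2,44]]}
After op 3 (add /u/0/h 2): {"ntb":{"e":[45,60,34,67],"m":{"c":13,"q":41},"nii":[87,92,81,65,16]},"rc":[[6,22],66,[92,11,8,68],[58,66]],"u":[{"h":2,"kz":51,"ljo":29},[37,27,48],[47,56],[59,24,23,37,72]],"x":[[10,63,85],[70,93,31,89,56],[2,44]]}
After op 4 (add /ntb/m/x 46): {"ntb":{"e":[45,60,34,67],"m":{"c":13,"q":41,"x":46},"nii":[87,92,81,65,16]},"rc":[[6,22],66,[92,11,8,68],[58,66]],"u":[{"h":2,"kz":51,"ljo":29},[37,27,48],[47,56],[59,24,23,37,72]],"x":[[10,63,85],[70,93,31,89,56],[2,44]]}
After op 5 (remove /u): {"ntb":{"e":[45,60,34,67],"m":{"c":13,"q":41,"x":46},"nii":[87,92,81,65,16]},"rc":[[6,22],66,[92,11,8,68],[58,66]],"x":[[10,63,85],[70,93,31,89,56],[2,44]]}
After op 6 (replace /ntb/m/c 65): {"ntb":{"e":[45,60,34,67],"m":{"c":65,"q":41,"x":46},"nii":[87,92,81,65,16]},"rc":[[6,22],66,[92,11,8,68],[58,66]],"x":[[10,63,85],[70,93,31,89,56],[2,44]]}
After op 7 (add /rc/3/2 73): {"ntb":{"e":[45,60,34,67],"m":{"c":65,"q":41,"x":46},"nii":[87,92,81,65,16]},"rc":[[6,22],66,[92,11,8,68],[58,66,73]],"x":[[10,63,85],[70,93,31,89,56],[2,44]]}
After op 8 (add /ntb/nii 35): {"ntb":{"e":[45,60,34,67],"m":{"c":65,"q":41,"x":46},"nii":35},"rc":[[6,22],66,[92,11,8,68],[58,66,73]],"x":[[10,63,85],[70,93,31,89,56],[2,44]]}
After op 9 (replace /x/1/1 0): {"ntb":{"e":[45,60,34,67],"m":{"c":65,"q":41,"x":46},"nii":35},"rc":[[6,22],66,[92,11,8,68],[58,66,73]],"x":[[10,63,85],[70,0,31,89,56],[2,44]]}
After op 10 (replace /rc/3/2 40): {"ntb":{"e":[45,60,34,67],"m":{"c":65,"q":41,"x":46},"nii":35},"rc":[[6,22],66,[92,11,8,68],[58,66,40]],"x":[[10,63,85],[70,0,31,89,56],[2,44]]}
After op 11 (add /rc/0/1 77): {"ntb":{"e":[45,60,34,67],"m":{"c":65,"q":41,"x":46},"nii":35},"rc":[[6,77,22],66,[92,11,8,68],[58,66,40]],"x":[[10,63,85],[70,0,31,89,56],[2,44]]}
After op 12 (replace /ntb/e/0 2): {"ntb":{"e":[2,60,34,67],"m":{"c":65,"q":41,"x":46},"nii":35},"rc":[[6,77,22],66,[92,11,8,68],[58,66,40]],"x":[[10,63,85],[70,0,31,89,56],[2,44]]}
After op 13 (add /x/0/1 89): {"ntb":{"e":[2,60,34,67],"m":{"c":65,"q":41,"x":46},"nii":35},"rc":[[6,77,22],66,[92,11,8,68],[58,66,40]],"x":[[10,89,63,85],[70,0,31,89,56],[2,44]]}
After op 14 (replace /x/1/0 8): {"ntb":{"e":[2,60,34,67],"m":{"c":65,"q":41,"x":46},"nii":35},"rc":[[6,77,22],66,[92,11,8,68],[58,66,40]],"x":[[10,89,63,85],[8,0,31,89,56],[2,44]]}
After op 15 (add /x/1/4 37): {"ntb":{"e":[2,60,34,67],"m":{"c":65,"q":41,"x":46},"nii":35},"rc":[[6,77,22],66,[92,11,8,68],[58,66,40]],"x":[[10,89,63,85],[8,0,31,89,37,56],[2,44]]}
After op 16 (replace /x/1 40): {"ntb":{"e":[2,60,34,67],"m":{"c":65,"q":41,"x":46},"nii":35},"rc":[[6,77,22],66,[92,11,8,68],[58,66,40]],"x":[[10,89,63,85],40,[2,44]]}
After op 17 (replace /rc/3/2 24): {"ntb":{"e":[2,60,34,67],"m":{"c":65,"q":41,"x":46},"nii":35},"rc":[[6,77,22],66,[92,11,8,68],[58,66,24]],"x":[[10,89,63,85],40,[2,44]]}
After op 18 (replace /ntb/m 18): {"ntb":{"e":[2,60,34,67],"m":18,"nii":35},"rc":[[6,77,22],66,[92,11,8,68],[58,66,24]],"x":[[10,89,63,85],40,[2,44]]}
After op 19 (replace /rc/0 61): {"ntb":{"e":[2,60,34,67],"m":18,"nii":35},"rc":[61,66,[92,11,8,68],[58,66,24]],"x":[[10,89,63,85],40,[2,44]]}
After op 20 (replace /rc/2/1 60): {"ntb":{"e":[2,60,34,67],"m":18,"nii":35},"rc":[61,66,[92,60,8,68],[58,66,24]],"x":[[10,89,63,85],40,[2,44]]}
After op 21 (replace /x/0 61): {"ntb":{"e":[2,60,34,67],"m":18,"nii":35},"rc":[61,66,[92,60,8,68],[58,66,24]],"x":[61,40,[2,44]]}
Value at /rc/0: 61

Answer: 61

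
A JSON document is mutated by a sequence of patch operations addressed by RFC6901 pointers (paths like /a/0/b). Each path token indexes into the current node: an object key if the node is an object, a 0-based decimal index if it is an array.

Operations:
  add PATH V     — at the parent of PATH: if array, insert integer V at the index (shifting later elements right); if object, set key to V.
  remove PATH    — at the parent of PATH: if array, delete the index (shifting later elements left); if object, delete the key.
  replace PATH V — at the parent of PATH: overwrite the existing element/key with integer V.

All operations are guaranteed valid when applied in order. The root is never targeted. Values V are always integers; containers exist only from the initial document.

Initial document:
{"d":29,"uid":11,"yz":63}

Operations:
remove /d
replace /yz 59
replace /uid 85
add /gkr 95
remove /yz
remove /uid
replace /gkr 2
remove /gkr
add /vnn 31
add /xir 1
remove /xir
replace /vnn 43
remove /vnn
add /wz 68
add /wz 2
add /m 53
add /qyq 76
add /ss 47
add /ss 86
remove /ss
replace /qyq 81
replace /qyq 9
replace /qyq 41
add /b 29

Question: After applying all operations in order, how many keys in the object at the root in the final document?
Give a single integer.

After op 1 (remove /d): {"uid":11,"yz":63}
After op 2 (replace /yz 59): {"uid":11,"yz":59}
After op 3 (replace /uid 85): {"uid":85,"yz":59}
After op 4 (add /gkr 95): {"gkr":95,"uid":85,"yz":59}
After op 5 (remove /yz): {"gkr":95,"uid":85}
After op 6 (remove /uid): {"gkr":95}
After op 7 (replace /gkr 2): {"gkr":2}
After op 8 (remove /gkr): {}
After op 9 (add /vnn 31): {"vnn":31}
After op 10 (add /xir 1): {"vnn":31,"xir":1}
After op 11 (remove /xir): {"vnn":31}
After op 12 (replace /vnn 43): {"vnn":43}
After op 13 (remove /vnn): {}
After op 14 (add /wz 68): {"wz":68}
After op 15 (add /wz 2): {"wz":2}
After op 16 (add /m 53): {"m":53,"wz":2}
After op 17 (add /qyq 76): {"m":53,"qyq":76,"wz":2}
After op 18 (add /ss 47): {"m":53,"qyq":76,"ss":47,"wz":2}
After op 19 (add /ss 86): {"m":53,"qyq":76,"ss":86,"wz":2}
After op 20 (remove /ss): {"m":53,"qyq":76,"wz":2}
After op 21 (replace /qyq 81): {"m":53,"qyq":81,"wz":2}
After op 22 (replace /qyq 9): {"m":53,"qyq":9,"wz":2}
After op 23 (replace /qyq 41): {"m":53,"qyq":41,"wz":2}
After op 24 (add /b 29): {"b":29,"m":53,"qyq":41,"wz":2}
Size at the root: 4

Answer: 4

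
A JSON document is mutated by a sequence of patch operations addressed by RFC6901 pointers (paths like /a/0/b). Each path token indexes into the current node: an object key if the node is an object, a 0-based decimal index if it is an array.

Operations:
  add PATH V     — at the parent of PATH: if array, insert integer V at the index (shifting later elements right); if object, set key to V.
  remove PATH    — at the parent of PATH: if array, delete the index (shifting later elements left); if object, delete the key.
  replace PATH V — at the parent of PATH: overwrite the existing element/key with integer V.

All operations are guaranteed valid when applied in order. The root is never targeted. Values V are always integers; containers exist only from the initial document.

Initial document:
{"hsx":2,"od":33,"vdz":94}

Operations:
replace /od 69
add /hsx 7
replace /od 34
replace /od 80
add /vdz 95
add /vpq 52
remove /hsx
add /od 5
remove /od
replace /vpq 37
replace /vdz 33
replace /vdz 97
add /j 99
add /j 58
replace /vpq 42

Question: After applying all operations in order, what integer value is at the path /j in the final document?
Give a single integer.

After op 1 (replace /od 69): {"hsx":2,"od":69,"vdz":94}
After op 2 (add /hsx 7): {"hsx":7,"od":69,"vdz":94}
After op 3 (replace /od 34): {"hsx":7,"od":34,"vdz":94}
After op 4 (replace /od 80): {"hsx":7,"od":80,"vdz":94}
After op 5 (add /vdz 95): {"hsx":7,"od":80,"vdz":95}
After op 6 (add /vpq 52): {"hsx":7,"od":80,"vdz":95,"vpq":52}
After op 7 (remove /hsx): {"od":80,"vdz":95,"vpq":52}
After op 8 (add /od 5): {"od":5,"vdz":95,"vpq":52}
After op 9 (remove /od): {"vdz":95,"vpq":52}
After op 10 (replace /vpq 37): {"vdz":95,"vpq":37}
After op 11 (replace /vdz 33): {"vdz":33,"vpq":37}
After op 12 (replace /vdz 97): {"vdz":97,"vpq":37}
After op 13 (add /j 99): {"j":99,"vdz":97,"vpq":37}
After op 14 (add /j 58): {"j":58,"vdz":97,"vpq":37}
After op 15 (replace /vpq 42): {"j":58,"vdz":97,"vpq":42}
Value at /j: 58

Answer: 58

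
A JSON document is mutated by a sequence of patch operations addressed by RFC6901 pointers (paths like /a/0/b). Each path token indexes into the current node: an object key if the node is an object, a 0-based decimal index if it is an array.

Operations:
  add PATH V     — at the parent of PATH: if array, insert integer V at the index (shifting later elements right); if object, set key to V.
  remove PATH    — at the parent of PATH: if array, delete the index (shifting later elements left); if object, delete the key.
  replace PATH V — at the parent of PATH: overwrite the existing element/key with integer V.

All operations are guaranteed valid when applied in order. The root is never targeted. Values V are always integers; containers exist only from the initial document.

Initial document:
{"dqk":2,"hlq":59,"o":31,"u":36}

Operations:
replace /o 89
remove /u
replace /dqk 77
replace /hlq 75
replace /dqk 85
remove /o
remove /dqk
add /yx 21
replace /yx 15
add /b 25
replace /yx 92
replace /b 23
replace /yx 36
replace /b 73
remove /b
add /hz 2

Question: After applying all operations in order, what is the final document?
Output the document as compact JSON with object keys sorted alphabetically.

After op 1 (replace /o 89): {"dqk":2,"hlq":59,"o":89,"u":36}
After op 2 (remove /u): {"dqk":2,"hlq":59,"o":89}
After op 3 (replace /dqk 77): {"dqk":77,"hlq":59,"o":89}
After op 4 (replace /hlq 75): {"dqk":77,"hlq":75,"o":89}
After op 5 (replace /dqk 85): {"dqk":85,"hlq":75,"o":89}
After op 6 (remove /o): {"dqk":85,"hlq":75}
After op 7 (remove /dqk): {"hlq":75}
After op 8 (add /yx 21): {"hlq":75,"yx":21}
After op 9 (replace /yx 15): {"hlq":75,"yx":15}
After op 10 (add /b 25): {"b":25,"hlq":75,"yx":15}
After op 11 (replace /yx 92): {"b":25,"hlq":75,"yx":92}
After op 12 (replace /b 23): {"b":23,"hlq":75,"yx":92}
After op 13 (replace /yx 36): {"b":23,"hlq":75,"yx":36}
After op 14 (replace /b 73): {"b":73,"hlq":75,"yx":36}
After op 15 (remove /b): {"hlq":75,"yx":36}
After op 16 (add /hz 2): {"hlq":75,"hz":2,"yx":36}

Answer: {"hlq":75,"hz":2,"yx":36}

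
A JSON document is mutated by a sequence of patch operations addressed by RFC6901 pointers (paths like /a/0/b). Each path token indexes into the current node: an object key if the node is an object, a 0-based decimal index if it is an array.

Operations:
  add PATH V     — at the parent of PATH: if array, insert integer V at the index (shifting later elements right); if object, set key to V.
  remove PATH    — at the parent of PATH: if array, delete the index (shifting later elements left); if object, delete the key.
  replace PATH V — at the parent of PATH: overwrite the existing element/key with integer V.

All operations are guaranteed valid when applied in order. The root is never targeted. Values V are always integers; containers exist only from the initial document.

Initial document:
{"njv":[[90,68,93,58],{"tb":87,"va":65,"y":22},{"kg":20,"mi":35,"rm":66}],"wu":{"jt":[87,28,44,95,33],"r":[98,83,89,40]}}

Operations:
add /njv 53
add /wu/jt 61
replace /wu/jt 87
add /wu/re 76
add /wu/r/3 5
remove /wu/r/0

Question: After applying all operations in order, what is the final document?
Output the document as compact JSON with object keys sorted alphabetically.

After op 1 (add /njv 53): {"njv":53,"wu":{"jt":[87,28,44,95,33],"r":[98,83,89,40]}}
After op 2 (add /wu/jt 61): {"njv":53,"wu":{"jt":61,"r":[98,83,89,40]}}
After op 3 (replace /wu/jt 87): {"njv":53,"wu":{"jt":87,"r":[98,83,89,40]}}
After op 4 (add /wu/re 76): {"njv":53,"wu":{"jt":87,"r":[98,83,89,40],"re":76}}
After op 5 (add /wu/r/3 5): {"njv":53,"wu":{"jt":87,"r":[98,83,89,5,40],"re":76}}
After op 6 (remove /wu/r/0): {"njv":53,"wu":{"jt":87,"r":[83,89,5,40],"re":76}}

Answer: {"njv":53,"wu":{"jt":87,"r":[83,89,5,40],"re":76}}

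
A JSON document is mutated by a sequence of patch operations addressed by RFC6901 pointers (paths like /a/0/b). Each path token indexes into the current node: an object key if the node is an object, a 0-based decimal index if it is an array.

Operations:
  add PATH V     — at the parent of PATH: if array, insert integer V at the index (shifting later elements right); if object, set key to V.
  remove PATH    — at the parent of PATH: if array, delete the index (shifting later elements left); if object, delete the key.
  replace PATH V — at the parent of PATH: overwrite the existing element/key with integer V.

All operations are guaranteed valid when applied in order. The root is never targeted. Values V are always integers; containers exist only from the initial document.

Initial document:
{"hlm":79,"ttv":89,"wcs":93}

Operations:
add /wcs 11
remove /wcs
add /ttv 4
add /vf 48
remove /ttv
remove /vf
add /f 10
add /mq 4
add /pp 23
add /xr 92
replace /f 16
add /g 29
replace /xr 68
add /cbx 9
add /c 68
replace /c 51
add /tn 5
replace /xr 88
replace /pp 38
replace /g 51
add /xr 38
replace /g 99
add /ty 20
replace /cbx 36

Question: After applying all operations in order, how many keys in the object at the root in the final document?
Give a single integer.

After op 1 (add /wcs 11): {"hlm":79,"ttv":89,"wcs":11}
After op 2 (remove /wcs): {"hlm":79,"ttv":89}
After op 3 (add /ttv 4): {"hlm":79,"ttv":4}
After op 4 (add /vf 48): {"hlm":79,"ttv":4,"vf":48}
After op 5 (remove /ttv): {"hlm":79,"vf":48}
After op 6 (remove /vf): {"hlm":79}
After op 7 (add /f 10): {"f":10,"hlm":79}
After op 8 (add /mq 4): {"f":10,"hlm":79,"mq":4}
After op 9 (add /pp 23): {"f":10,"hlm":79,"mq":4,"pp":23}
After op 10 (add /xr 92): {"f":10,"hlm":79,"mq":4,"pp":23,"xr":92}
After op 11 (replace /f 16): {"f":16,"hlm":79,"mq":4,"pp":23,"xr":92}
After op 12 (add /g 29): {"f":16,"g":29,"hlm":79,"mq":4,"pp":23,"xr":92}
After op 13 (replace /xr 68): {"f":16,"g":29,"hlm":79,"mq":4,"pp":23,"xr":68}
After op 14 (add /cbx 9): {"cbx":9,"f":16,"g":29,"hlm":79,"mq":4,"pp":23,"xr":68}
After op 15 (add /c 68): {"c":68,"cbx":9,"f":16,"g":29,"hlm":79,"mq":4,"pp":23,"xr":68}
After op 16 (replace /c 51): {"c":51,"cbx":9,"f":16,"g":29,"hlm":79,"mq":4,"pp":23,"xr":68}
After op 17 (add /tn 5): {"c":51,"cbx":9,"f":16,"g":29,"hlm":79,"mq":4,"pp":23,"tn":5,"xr":68}
After op 18 (replace /xr 88): {"c":51,"cbx":9,"f":16,"g":29,"hlm":79,"mq":4,"pp":23,"tn":5,"xr":88}
After op 19 (replace /pp 38): {"c":51,"cbx":9,"f":16,"g":29,"hlm":79,"mq":4,"pp":38,"tn":5,"xr":88}
After op 20 (replace /g 51): {"c":51,"cbx":9,"f":16,"g":51,"hlm":79,"mq":4,"pp":38,"tn":5,"xr":88}
After op 21 (add /xr 38): {"c":51,"cbx":9,"f":16,"g":51,"hlm":79,"mq":4,"pp":38,"tn":5,"xr":38}
After op 22 (replace /g 99): {"c":51,"cbx":9,"f":16,"g":99,"hlm":79,"mq":4,"pp":38,"tn":5,"xr":38}
After op 23 (add /ty 20): {"c":51,"cbx":9,"f":16,"g":99,"hlm":79,"mq":4,"pp":38,"tn":5,"ty":20,"xr":38}
After op 24 (replace /cbx 36): {"c":51,"cbx":36,"f":16,"g":99,"hlm":79,"mq":4,"pp":38,"tn":5,"ty":20,"xr":38}
Size at the root: 10

Answer: 10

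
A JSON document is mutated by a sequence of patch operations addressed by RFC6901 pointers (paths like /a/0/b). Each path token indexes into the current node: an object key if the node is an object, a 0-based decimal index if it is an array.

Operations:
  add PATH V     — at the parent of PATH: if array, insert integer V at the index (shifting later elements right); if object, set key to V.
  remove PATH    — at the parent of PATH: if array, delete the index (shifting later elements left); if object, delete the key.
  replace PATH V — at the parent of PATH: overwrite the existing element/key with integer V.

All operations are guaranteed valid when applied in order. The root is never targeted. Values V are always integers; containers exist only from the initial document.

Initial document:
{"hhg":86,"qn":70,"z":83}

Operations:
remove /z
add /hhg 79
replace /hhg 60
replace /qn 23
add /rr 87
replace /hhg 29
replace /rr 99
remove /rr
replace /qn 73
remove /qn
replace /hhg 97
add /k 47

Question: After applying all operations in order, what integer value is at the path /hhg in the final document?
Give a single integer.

Answer: 97

Derivation:
After op 1 (remove /z): {"hhg":86,"qn":70}
After op 2 (add /hhg 79): {"hhg":79,"qn":70}
After op 3 (replace /hhg 60): {"hhg":60,"qn":70}
After op 4 (replace /qn 23): {"hhg":60,"qn":23}
After op 5 (add /rr 87): {"hhg":60,"qn":23,"rr":87}
After op 6 (replace /hhg 29): {"hhg":29,"qn":23,"rr":87}
After op 7 (replace /rr 99): {"hhg":29,"qn":23,"rr":99}
After op 8 (remove /rr): {"hhg":29,"qn":23}
After op 9 (replace /qn 73): {"hhg":29,"qn":73}
After op 10 (remove /qn): {"hhg":29}
After op 11 (replace /hhg 97): {"hhg":97}
After op 12 (add /k 47): {"hhg":97,"k":47}
Value at /hhg: 97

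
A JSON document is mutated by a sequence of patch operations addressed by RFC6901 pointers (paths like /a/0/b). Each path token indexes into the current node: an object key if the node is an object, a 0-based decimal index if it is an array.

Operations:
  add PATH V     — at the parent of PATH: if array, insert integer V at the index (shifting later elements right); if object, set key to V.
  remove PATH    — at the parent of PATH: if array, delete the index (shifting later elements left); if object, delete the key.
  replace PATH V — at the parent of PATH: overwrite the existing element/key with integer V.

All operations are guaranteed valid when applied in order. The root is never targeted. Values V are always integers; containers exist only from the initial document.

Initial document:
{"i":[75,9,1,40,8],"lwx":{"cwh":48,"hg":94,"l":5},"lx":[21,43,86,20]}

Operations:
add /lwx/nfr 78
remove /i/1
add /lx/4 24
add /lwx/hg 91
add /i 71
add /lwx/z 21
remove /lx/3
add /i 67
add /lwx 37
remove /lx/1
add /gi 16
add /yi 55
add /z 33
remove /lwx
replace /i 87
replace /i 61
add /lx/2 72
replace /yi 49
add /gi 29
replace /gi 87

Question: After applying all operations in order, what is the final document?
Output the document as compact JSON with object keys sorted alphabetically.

Answer: {"gi":87,"i":61,"lx":[21,86,72,24],"yi":49,"z":33}

Derivation:
After op 1 (add /lwx/nfr 78): {"i":[75,9,1,40,8],"lwx":{"cwh":48,"hg":94,"l":5,"nfr":78},"lx":[21,43,86,20]}
After op 2 (remove /i/1): {"i":[75,1,40,8],"lwx":{"cwh":48,"hg":94,"l":5,"nfr":78},"lx":[21,43,86,20]}
After op 3 (add /lx/4 24): {"i":[75,1,40,8],"lwx":{"cwh":48,"hg":94,"l":5,"nfr":78},"lx":[21,43,86,20,24]}
After op 4 (add /lwx/hg 91): {"i":[75,1,40,8],"lwx":{"cwh":48,"hg":91,"l":5,"nfr":78},"lx":[21,43,86,20,24]}
After op 5 (add /i 71): {"i":71,"lwx":{"cwh":48,"hg":91,"l":5,"nfr":78},"lx":[21,43,86,20,24]}
After op 6 (add /lwx/z 21): {"i":71,"lwx":{"cwh":48,"hg":91,"l":5,"nfr":78,"z":21},"lx":[21,43,86,20,24]}
After op 7 (remove /lx/3): {"i":71,"lwx":{"cwh":48,"hg":91,"l":5,"nfr":78,"z":21},"lx":[21,43,86,24]}
After op 8 (add /i 67): {"i":67,"lwx":{"cwh":48,"hg":91,"l":5,"nfr":78,"z":21},"lx":[21,43,86,24]}
After op 9 (add /lwx 37): {"i":67,"lwx":37,"lx":[21,43,86,24]}
After op 10 (remove /lx/1): {"i":67,"lwx":37,"lx":[21,86,24]}
After op 11 (add /gi 16): {"gi":16,"i":67,"lwx":37,"lx":[21,86,24]}
After op 12 (add /yi 55): {"gi":16,"i":67,"lwx":37,"lx":[21,86,24],"yi":55}
After op 13 (add /z 33): {"gi":16,"i":67,"lwx":37,"lx":[21,86,24],"yi":55,"z":33}
After op 14 (remove /lwx): {"gi":16,"i":67,"lx":[21,86,24],"yi":55,"z":33}
After op 15 (replace /i 87): {"gi":16,"i":87,"lx":[21,86,24],"yi":55,"z":33}
After op 16 (replace /i 61): {"gi":16,"i":61,"lx":[21,86,24],"yi":55,"z":33}
After op 17 (add /lx/2 72): {"gi":16,"i":61,"lx":[21,86,72,24],"yi":55,"z":33}
After op 18 (replace /yi 49): {"gi":16,"i":61,"lx":[21,86,72,24],"yi":49,"z":33}
After op 19 (add /gi 29): {"gi":29,"i":61,"lx":[21,86,72,24],"yi":49,"z":33}
After op 20 (replace /gi 87): {"gi":87,"i":61,"lx":[21,86,72,24],"yi":49,"z":33}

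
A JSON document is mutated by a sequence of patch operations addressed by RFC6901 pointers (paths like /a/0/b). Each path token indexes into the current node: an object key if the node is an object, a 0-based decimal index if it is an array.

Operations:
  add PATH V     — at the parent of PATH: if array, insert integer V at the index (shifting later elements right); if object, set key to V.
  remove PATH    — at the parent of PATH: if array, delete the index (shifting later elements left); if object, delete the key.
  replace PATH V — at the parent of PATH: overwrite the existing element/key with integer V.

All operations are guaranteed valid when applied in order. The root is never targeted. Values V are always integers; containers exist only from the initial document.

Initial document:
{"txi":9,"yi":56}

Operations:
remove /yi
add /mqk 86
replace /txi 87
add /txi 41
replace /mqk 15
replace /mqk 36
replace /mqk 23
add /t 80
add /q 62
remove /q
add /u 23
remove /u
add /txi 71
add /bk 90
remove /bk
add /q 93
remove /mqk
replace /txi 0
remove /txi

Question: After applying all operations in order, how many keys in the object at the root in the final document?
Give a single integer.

After op 1 (remove /yi): {"txi":9}
After op 2 (add /mqk 86): {"mqk":86,"txi":9}
After op 3 (replace /txi 87): {"mqk":86,"txi":87}
After op 4 (add /txi 41): {"mqk":86,"txi":41}
After op 5 (replace /mqk 15): {"mqk":15,"txi":41}
After op 6 (replace /mqk 36): {"mqk":36,"txi":41}
After op 7 (replace /mqk 23): {"mqk":23,"txi":41}
After op 8 (add /t 80): {"mqk":23,"t":80,"txi":41}
After op 9 (add /q 62): {"mqk":23,"q":62,"t":80,"txi":41}
After op 10 (remove /q): {"mqk":23,"t":80,"txi":41}
After op 11 (add /u 23): {"mqk":23,"t":80,"txi":41,"u":23}
After op 12 (remove /u): {"mqk":23,"t":80,"txi":41}
After op 13 (add /txi 71): {"mqk":23,"t":80,"txi":71}
After op 14 (add /bk 90): {"bk":90,"mqk":23,"t":80,"txi":71}
After op 15 (remove /bk): {"mqk":23,"t":80,"txi":71}
After op 16 (add /q 93): {"mqk":23,"q":93,"t":80,"txi":71}
After op 17 (remove /mqk): {"q":93,"t":80,"txi":71}
After op 18 (replace /txi 0): {"q":93,"t":80,"txi":0}
After op 19 (remove /txi): {"q":93,"t":80}
Size at the root: 2

Answer: 2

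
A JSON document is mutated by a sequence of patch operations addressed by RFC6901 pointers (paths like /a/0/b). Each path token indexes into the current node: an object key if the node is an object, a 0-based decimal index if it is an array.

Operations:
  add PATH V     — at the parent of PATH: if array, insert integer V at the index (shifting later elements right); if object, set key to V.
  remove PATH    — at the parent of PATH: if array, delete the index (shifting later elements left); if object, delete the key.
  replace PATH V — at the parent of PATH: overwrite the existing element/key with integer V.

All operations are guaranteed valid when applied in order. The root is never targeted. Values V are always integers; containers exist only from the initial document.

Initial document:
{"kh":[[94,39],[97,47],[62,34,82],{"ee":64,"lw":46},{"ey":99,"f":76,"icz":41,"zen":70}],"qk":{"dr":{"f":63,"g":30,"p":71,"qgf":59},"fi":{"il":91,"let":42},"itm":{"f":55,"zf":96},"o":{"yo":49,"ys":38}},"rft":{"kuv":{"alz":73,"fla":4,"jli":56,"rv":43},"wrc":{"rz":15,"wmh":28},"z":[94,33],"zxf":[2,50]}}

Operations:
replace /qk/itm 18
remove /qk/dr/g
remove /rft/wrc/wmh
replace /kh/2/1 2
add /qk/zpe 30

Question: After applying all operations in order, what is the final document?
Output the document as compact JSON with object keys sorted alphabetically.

After op 1 (replace /qk/itm 18): {"kh":[[94,39],[97,47],[62,34,82],{"ee":64,"lw":46},{"ey":99,"f":76,"icz":41,"zen":70}],"qk":{"dr":{"f":63,"g":30,"p":71,"qgf":59},"fi":{"il":91,"let":42},"itm":18,"o":{"yo":49,"ys":38}},"rft":{"kuv":{"alz":73,"fla":4,"jli":56,"rv":43},"wrc":{"rz":15,"wmh":28},"z":[94,33],"zxf":[2,50]}}
After op 2 (remove /qk/dr/g): {"kh":[[94,39],[97,47],[62,34,82],{"ee":64,"lw":46},{"ey":99,"f":76,"icz":41,"zen":70}],"qk":{"dr":{"f":63,"p":71,"qgf":59},"fi":{"il":91,"let":42},"itm":18,"o":{"yo":49,"ys":38}},"rft":{"kuv":{"alz":73,"fla":4,"jli":56,"rv":43},"wrc":{"rz":15,"wmh":28},"z":[94,33],"zxf":[2,50]}}
After op 3 (remove /rft/wrc/wmh): {"kh":[[94,39],[97,47],[62,34,82],{"ee":64,"lw":46},{"ey":99,"f":76,"icz":41,"zen":70}],"qk":{"dr":{"f":63,"p":71,"qgf":59},"fi":{"il":91,"let":42},"itm":18,"o":{"yo":49,"ys":38}},"rft":{"kuv":{"alz":73,"fla":4,"jli":56,"rv":43},"wrc":{"rz":15},"z":[94,33],"zxf":[2,50]}}
After op 4 (replace /kh/2/1 2): {"kh":[[94,39],[97,47],[62,2,82],{"ee":64,"lw":46},{"ey":99,"f":76,"icz":41,"zen":70}],"qk":{"dr":{"f":63,"p":71,"qgf":59},"fi":{"il":91,"let":42},"itm":18,"o":{"yo":49,"ys":38}},"rft":{"kuv":{"alz":73,"fla":4,"jli":56,"rv":43},"wrc":{"rz":15},"z":[94,33],"zxf":[2,50]}}
After op 5 (add /qk/zpe 30): {"kh":[[94,39],[97,47],[62,2,82],{"ee":64,"lw":46},{"ey":99,"f":76,"icz":41,"zen":70}],"qk":{"dr":{"f":63,"p":71,"qgf":59},"fi":{"il":91,"let":42},"itm":18,"o":{"yo":49,"ys":38},"zpe":30},"rft":{"kuv":{"alz":73,"fla":4,"jli":56,"rv":43},"wrc":{"rz":15},"z":[94,33],"zxf":[2,50]}}

Answer: {"kh":[[94,39],[97,47],[62,2,82],{"ee":64,"lw":46},{"ey":99,"f":76,"icz":41,"zen":70}],"qk":{"dr":{"f":63,"p":71,"qgf":59},"fi":{"il":91,"let":42},"itm":18,"o":{"yo":49,"ys":38},"zpe":30},"rft":{"kuv":{"alz":73,"fla":4,"jli":56,"rv":43},"wrc":{"rz":15},"z":[94,33],"zxf":[2,50]}}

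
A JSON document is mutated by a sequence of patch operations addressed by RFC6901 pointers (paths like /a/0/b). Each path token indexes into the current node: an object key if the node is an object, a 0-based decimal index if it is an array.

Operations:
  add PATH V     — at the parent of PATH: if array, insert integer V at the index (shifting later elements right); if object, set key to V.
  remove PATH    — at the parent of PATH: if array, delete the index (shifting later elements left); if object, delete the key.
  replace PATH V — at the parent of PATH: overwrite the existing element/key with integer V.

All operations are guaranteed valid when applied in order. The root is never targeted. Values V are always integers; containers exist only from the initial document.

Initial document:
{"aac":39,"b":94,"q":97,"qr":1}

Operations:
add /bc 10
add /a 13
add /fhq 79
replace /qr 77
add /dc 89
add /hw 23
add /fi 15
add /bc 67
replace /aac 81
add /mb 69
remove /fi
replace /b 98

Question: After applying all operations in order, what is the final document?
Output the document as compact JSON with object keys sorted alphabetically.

Answer: {"a":13,"aac":81,"b":98,"bc":67,"dc":89,"fhq":79,"hw":23,"mb":69,"q":97,"qr":77}

Derivation:
After op 1 (add /bc 10): {"aac":39,"b":94,"bc":10,"q":97,"qr":1}
After op 2 (add /a 13): {"a":13,"aac":39,"b":94,"bc":10,"q":97,"qr":1}
After op 3 (add /fhq 79): {"a":13,"aac":39,"b":94,"bc":10,"fhq":79,"q":97,"qr":1}
After op 4 (replace /qr 77): {"a":13,"aac":39,"b":94,"bc":10,"fhq":79,"q":97,"qr":77}
After op 5 (add /dc 89): {"a":13,"aac":39,"b":94,"bc":10,"dc":89,"fhq":79,"q":97,"qr":77}
After op 6 (add /hw 23): {"a":13,"aac":39,"b":94,"bc":10,"dc":89,"fhq":79,"hw":23,"q":97,"qr":77}
After op 7 (add /fi 15): {"a":13,"aac":39,"b":94,"bc":10,"dc":89,"fhq":79,"fi":15,"hw":23,"q":97,"qr":77}
After op 8 (add /bc 67): {"a":13,"aac":39,"b":94,"bc":67,"dc":89,"fhq":79,"fi":15,"hw":23,"q":97,"qr":77}
After op 9 (replace /aac 81): {"a":13,"aac":81,"b":94,"bc":67,"dc":89,"fhq":79,"fi":15,"hw":23,"q":97,"qr":77}
After op 10 (add /mb 69): {"a":13,"aac":81,"b":94,"bc":67,"dc":89,"fhq":79,"fi":15,"hw":23,"mb":69,"q":97,"qr":77}
After op 11 (remove /fi): {"a":13,"aac":81,"b":94,"bc":67,"dc":89,"fhq":79,"hw":23,"mb":69,"q":97,"qr":77}
After op 12 (replace /b 98): {"a":13,"aac":81,"b":98,"bc":67,"dc":89,"fhq":79,"hw":23,"mb":69,"q":97,"qr":77}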